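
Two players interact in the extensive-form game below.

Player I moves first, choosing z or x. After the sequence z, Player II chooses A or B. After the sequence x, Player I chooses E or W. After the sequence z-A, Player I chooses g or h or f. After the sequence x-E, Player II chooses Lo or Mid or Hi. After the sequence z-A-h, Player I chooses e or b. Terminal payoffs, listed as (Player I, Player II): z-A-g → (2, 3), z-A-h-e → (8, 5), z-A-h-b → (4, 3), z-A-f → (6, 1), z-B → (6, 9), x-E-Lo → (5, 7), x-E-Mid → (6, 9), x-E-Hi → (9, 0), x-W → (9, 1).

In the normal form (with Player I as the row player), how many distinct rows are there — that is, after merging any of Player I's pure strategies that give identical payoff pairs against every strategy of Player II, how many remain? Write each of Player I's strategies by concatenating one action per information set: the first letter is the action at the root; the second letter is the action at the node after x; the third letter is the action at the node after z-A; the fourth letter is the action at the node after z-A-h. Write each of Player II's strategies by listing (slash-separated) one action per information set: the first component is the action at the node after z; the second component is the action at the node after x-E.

Player I has 24 pure strategies: zEge, zEgb, zEhe, zEhb, zEfe, zEfb, zWge, zWgb, zWhe, zWhb, zWfe, zWfb, xEge, xEgb, xEhe, xEhb, xEfe, xEfb, xWge, xWgb, xWhe, xWhb, xWfe, xWfb. Columns: A/Lo, A/Mid, A/Hi, B/Lo, B/Mid, B/Hi.
{zEge, zEgb, zWge, zWgb} → row (2,3) (2,3) (2,3) (6,9) (6,9) (6,9)
{zEhe, zWhe} → row (8,5) (8,5) (8,5) (6,9) (6,9) (6,9)
{zEhb, zWhb} → row (4,3) (4,3) (4,3) (6,9) (6,9) (6,9)
{zEfe, zEfb, zWfe, zWfb} → row (6,1) (6,1) (6,1) (6,9) (6,9) (6,9)
{xEge, xEgb, xEhe, xEhb, xEfe, xEfb} → row (5,7) (6,9) (9,0) (5,7) (6,9) (9,0)
{xWge, xWgb, xWhe, xWhb, xWfe, xWfb} → row (9,1) (9,1) (9,1) (9,1) (9,1) (9,1)
That's 6 distinct rows out of 24 strategies.

6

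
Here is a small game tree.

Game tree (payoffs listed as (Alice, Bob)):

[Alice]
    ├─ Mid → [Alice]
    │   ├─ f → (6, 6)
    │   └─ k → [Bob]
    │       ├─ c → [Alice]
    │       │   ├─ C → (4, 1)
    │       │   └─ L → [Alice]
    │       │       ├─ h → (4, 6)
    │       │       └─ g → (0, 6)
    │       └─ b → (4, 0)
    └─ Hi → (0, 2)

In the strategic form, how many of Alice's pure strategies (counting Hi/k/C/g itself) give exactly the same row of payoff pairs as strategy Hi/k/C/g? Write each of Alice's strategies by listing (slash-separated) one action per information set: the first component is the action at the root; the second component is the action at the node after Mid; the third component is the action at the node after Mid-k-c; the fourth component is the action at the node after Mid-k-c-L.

Row for Hi/k/C/g (columns c, b): (0,2) (0,2).
Under Hi/k/C/g, Alice's choice at the node after Mid and at the node after Mid-k-c and at the node after Mid-k-c-L can never be reached regardless of what Bob does, so varying those choices leaves every outcome unchanged.
Holding the reachable choices fixed and varying the unreachable ones freely already gives 2 × 2 × 2 = 8 equivalent strategies.
No other strategy reproduces this row, so those 8 are the full class: Hi/f/C/h, Hi/f/C/g, Hi/f/L/h, Hi/f/L/g, Hi/k/C/h, Hi/k/C/g, Hi/k/L/h, Hi/k/L/g.

8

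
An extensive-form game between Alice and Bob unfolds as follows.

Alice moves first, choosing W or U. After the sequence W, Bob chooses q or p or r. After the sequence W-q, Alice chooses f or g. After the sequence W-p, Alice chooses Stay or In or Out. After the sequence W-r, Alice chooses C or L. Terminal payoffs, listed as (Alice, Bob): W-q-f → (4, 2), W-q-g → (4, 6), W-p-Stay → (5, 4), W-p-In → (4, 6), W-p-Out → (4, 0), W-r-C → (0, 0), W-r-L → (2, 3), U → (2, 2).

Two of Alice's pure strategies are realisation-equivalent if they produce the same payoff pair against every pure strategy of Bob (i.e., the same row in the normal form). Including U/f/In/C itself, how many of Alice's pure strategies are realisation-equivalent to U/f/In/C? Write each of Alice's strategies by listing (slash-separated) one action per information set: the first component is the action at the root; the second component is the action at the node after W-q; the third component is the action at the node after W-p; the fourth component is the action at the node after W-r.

Row for U/f/In/C (columns q, p, r): (2,2) (2,2) (2,2).
Under U/f/In/C, Alice's choice at the node after W-q and at the node after W-p and at the node after W-r can never be reached regardless of what Bob does, so varying those choices leaves every outcome unchanged.
Holding the reachable choices fixed and varying the unreachable ones freely already gives 2 × 3 × 2 = 12 equivalent strategies.
No other strategy reproduces this row, so those 12 are the full class: U/f/Stay/C, U/f/Stay/L, U/f/In/C, U/f/In/L, U/f/Out/C, U/f/Out/L, U/g/Stay/C, U/g/Stay/L, U/g/In/C, U/g/In/L, U/g/Out/C, U/g/Out/L.

12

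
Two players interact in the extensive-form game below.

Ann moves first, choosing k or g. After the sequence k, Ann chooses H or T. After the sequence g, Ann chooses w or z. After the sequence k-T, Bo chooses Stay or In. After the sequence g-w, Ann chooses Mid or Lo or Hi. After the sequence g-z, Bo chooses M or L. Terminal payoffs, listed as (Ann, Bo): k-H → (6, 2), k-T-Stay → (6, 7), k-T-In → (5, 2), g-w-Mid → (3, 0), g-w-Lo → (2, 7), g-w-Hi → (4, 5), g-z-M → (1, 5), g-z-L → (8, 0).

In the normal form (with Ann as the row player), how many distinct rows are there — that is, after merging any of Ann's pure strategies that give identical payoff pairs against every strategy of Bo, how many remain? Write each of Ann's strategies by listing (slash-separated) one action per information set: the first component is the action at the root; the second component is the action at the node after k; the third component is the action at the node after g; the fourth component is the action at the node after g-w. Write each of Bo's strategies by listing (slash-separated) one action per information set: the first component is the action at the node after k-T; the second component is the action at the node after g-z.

6

Ann has 24 pure strategies: k/H/w/Mid, k/H/w/Lo, k/H/w/Hi, k/H/z/Mid, k/H/z/Lo, k/H/z/Hi, k/T/w/Mid, k/T/w/Lo, k/T/w/Hi, k/T/z/Mid, k/T/z/Lo, k/T/z/Hi, g/H/w/Mid, g/H/w/Lo, g/H/w/Hi, g/H/z/Mid, g/H/z/Lo, g/H/z/Hi, g/T/w/Mid, g/T/w/Lo, g/T/w/Hi, g/T/z/Mid, g/T/z/Lo, g/T/z/Hi. Columns: Stay/M, Stay/L, In/M, In/L.
{k/H/w/Mid, k/H/w/Lo, k/H/w/Hi, k/H/z/Mid, k/H/z/Lo, k/H/z/Hi} → row (6,2) (6,2) (6,2) (6,2)
{k/T/w/Mid, k/T/w/Lo, k/T/w/Hi, k/T/z/Mid, k/T/z/Lo, k/T/z/Hi} → row (6,7) (6,7) (5,2) (5,2)
{g/H/w/Mid, g/T/w/Mid} → row (3,0) (3,0) (3,0) (3,0)
{g/H/w/Lo, g/T/w/Lo} → row (2,7) (2,7) (2,7) (2,7)
{g/H/w/Hi, g/T/w/Hi} → row (4,5) (4,5) (4,5) (4,5)
{g/H/z/Mid, g/H/z/Lo, g/H/z/Hi, g/T/z/Mid, g/T/z/Lo, g/T/z/Hi} → row (1,5) (8,0) (1,5) (8,0)
That's 6 distinct rows out of 24 strategies.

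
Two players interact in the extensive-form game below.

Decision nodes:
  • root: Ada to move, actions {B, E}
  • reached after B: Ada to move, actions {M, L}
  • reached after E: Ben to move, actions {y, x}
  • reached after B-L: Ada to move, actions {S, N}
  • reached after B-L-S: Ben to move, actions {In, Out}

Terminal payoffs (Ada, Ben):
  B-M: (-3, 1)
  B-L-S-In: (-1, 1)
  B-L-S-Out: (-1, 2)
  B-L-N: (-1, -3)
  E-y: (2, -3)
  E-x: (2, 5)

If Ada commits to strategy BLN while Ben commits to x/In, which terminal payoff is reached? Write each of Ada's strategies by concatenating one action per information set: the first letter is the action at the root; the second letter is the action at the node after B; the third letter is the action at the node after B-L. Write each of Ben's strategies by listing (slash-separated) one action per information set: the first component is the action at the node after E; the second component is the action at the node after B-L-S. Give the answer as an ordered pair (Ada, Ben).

Trace the play path from the root:
  Ada plays B
  Ada plays L at [B]
  Ada plays N at [B-L]
→ terminal payoff (-1, -3).
(Ben's choice at the node after E is never reached on this path, so it doesn't affect the outcome.)

(-1, -3)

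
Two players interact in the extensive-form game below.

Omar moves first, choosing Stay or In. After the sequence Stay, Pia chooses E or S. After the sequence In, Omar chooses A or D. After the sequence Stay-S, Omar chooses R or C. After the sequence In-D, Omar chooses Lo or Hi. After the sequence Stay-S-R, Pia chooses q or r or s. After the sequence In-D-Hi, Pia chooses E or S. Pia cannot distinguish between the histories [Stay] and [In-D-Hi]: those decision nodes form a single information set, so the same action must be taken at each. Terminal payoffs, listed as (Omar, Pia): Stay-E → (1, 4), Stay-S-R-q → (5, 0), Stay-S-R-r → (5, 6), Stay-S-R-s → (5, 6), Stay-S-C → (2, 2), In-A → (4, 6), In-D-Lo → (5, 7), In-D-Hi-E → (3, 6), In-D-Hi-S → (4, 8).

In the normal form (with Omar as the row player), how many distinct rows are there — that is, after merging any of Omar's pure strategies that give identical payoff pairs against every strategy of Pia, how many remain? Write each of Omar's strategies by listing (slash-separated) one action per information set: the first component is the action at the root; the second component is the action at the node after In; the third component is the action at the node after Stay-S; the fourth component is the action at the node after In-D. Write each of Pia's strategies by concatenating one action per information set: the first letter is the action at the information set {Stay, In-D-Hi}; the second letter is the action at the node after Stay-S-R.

5

Omar has 16 pure strategies: Stay/A/R/Lo, Stay/A/R/Hi, Stay/A/C/Lo, Stay/A/C/Hi, Stay/D/R/Lo, Stay/D/R/Hi, Stay/D/C/Lo, Stay/D/C/Hi, In/A/R/Lo, In/A/R/Hi, In/A/C/Lo, In/A/C/Hi, In/D/R/Lo, In/D/R/Hi, In/D/C/Lo, In/D/C/Hi. Columns: Eq, Er, Es, Sq, Sr, Ss.
{Stay/A/R/Lo, Stay/A/R/Hi, Stay/D/R/Lo, Stay/D/R/Hi} → row (1,4) (1,4) (1,4) (5,0) (5,6) (5,6)
{Stay/A/C/Lo, Stay/A/C/Hi, Stay/D/C/Lo, Stay/D/C/Hi} → row (1,4) (1,4) (1,4) (2,2) (2,2) (2,2)
{In/A/R/Lo, In/A/R/Hi, In/A/C/Lo, In/A/C/Hi} → row (4,6) (4,6) (4,6) (4,6) (4,6) (4,6)
{In/D/R/Lo, In/D/C/Lo} → row (5,7) (5,7) (5,7) (5,7) (5,7) (5,7)
{In/D/R/Hi, In/D/C/Hi} → row (3,6) (3,6) (3,6) (4,8) (4,8) (4,8)
That's 5 distinct rows out of 16 strategies.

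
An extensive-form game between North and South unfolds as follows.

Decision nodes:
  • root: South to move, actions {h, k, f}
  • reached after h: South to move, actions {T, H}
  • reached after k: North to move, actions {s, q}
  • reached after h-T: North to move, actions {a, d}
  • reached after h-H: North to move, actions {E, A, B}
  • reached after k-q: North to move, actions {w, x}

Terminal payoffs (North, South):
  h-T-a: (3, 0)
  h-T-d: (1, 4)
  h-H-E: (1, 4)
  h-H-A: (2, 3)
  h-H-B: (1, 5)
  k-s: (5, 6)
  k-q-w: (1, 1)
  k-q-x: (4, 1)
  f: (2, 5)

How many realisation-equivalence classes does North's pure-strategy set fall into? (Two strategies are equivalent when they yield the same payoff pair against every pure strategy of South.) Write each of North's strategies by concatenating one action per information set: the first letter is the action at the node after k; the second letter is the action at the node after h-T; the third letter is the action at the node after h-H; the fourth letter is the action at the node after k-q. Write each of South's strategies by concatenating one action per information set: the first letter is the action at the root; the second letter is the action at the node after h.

18

North has 24 pure strategies: saEw, saEx, saAw, saAx, saBw, saBx, sdEw, sdEx, sdAw, sdAx, sdBw, sdBx, qaEw, qaEx, qaAw, qaAx, qaBw, qaBx, qdEw, qdEx, qdAw, qdAx, qdBw, qdBx. Columns: hT, hH, kT, kH, fT, fH.
{saEw, saEx} → row (3,0) (1,4) (5,6) (5,6) (2,5) (2,5)
{saAw, saAx} → row (3,0) (2,3) (5,6) (5,6) (2,5) (2,5)
{saBw, saBx} → row (3,0) (1,5) (5,6) (5,6) (2,5) (2,5)
{sdEw, sdEx} → row (1,4) (1,4) (5,6) (5,6) (2,5) (2,5)
{sdAw, sdAx} → row (1,4) (2,3) (5,6) (5,6) (2,5) (2,5)
{sdBw, sdBx} → row (1,4) (1,5) (5,6) (5,6) (2,5) (2,5)
{qaEw} → row (3,0) (1,4) (1,1) (1,1) (2,5) (2,5)
{qaEx} → row (3,0) (1,4) (4,1) (4,1) (2,5) (2,5)
{qaAw} → row (3,0) (2,3) (1,1) (1,1) (2,5) (2,5)
{qaAx} → row (3,0) (2,3) (4,1) (4,1) (2,5) (2,5)
{qaBw} → row (3,0) (1,5) (1,1) (1,1) (2,5) (2,5)
{qaBx} → row (3,0) (1,5) (4,1) (4,1) (2,5) (2,5)
{qdEw} → row (1,4) (1,4) (1,1) (1,1) (2,5) (2,5)
{qdEx} → row (1,4) (1,4) (4,1) (4,1) (2,5) (2,5)
{qdAw} → row (1,4) (2,3) (1,1) (1,1) (2,5) (2,5)
{qdAx} → row (1,4) (2,3) (4,1) (4,1) (2,5) (2,5)
{qdBw} → row (1,4) (1,5) (1,1) (1,1) (2,5) (2,5)
{qdBx} → row (1,4) (1,5) (4,1) (4,1) (2,5) (2,5)
That's 18 distinct rows out of 24 strategies.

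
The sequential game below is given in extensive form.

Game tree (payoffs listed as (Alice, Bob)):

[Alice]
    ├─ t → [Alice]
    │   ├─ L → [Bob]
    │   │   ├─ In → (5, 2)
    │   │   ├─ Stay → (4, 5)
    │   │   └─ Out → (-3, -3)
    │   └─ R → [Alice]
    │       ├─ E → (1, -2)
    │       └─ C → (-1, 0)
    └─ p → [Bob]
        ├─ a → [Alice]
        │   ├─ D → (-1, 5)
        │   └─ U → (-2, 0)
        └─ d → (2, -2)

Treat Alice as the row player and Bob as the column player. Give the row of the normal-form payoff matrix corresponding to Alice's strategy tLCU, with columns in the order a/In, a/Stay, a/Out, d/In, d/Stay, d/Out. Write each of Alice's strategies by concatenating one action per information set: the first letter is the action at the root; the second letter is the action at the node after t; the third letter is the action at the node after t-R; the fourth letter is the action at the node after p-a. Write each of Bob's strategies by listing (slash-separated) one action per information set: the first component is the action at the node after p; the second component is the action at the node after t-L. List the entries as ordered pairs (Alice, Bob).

vs a/In: Alice plays t → Alice plays L at [t] → Bob plays In at [t-L] → (5, 2)
vs a/Stay: Alice plays t → Alice plays L at [t] → Bob plays Stay at [t-L] → (4, 5)
vs a/Out: Alice plays t → Alice plays L at [t] → Bob plays Out at [t-L] → (-3, -3)
vs d/In: Alice plays t → Alice plays L at [t] → Bob plays In at [t-L] → (5, 2)
vs d/Stay: Alice plays t → Alice plays L at [t] → Bob plays Stay at [t-L] → (4, 5)
vs d/Out: Alice plays t → Alice plays L at [t] → Bob plays Out at [t-L] → (-3, -3)

(5,2) (4,5) (-3,-3) (5,2) (4,5) (-3,-3)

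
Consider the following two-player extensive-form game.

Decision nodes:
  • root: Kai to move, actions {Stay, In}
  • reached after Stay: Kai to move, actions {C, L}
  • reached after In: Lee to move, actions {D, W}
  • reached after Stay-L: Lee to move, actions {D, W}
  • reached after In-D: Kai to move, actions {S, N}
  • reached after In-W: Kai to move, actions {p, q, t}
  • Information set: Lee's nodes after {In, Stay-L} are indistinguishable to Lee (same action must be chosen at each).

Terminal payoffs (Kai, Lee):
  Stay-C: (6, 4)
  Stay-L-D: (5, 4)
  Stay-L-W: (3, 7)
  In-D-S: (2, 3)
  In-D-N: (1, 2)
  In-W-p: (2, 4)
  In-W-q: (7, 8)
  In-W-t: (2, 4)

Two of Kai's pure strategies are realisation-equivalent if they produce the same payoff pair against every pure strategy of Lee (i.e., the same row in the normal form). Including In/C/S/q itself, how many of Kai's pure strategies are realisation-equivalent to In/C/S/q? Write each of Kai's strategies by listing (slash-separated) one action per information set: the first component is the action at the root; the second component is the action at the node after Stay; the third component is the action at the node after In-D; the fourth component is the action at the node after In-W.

Row for In/C/S/q (columns D, W): (2,3) (7,8).
Under In/C/S/q, Kai's choice at the node after Stay can never be reached regardless of what Lee does, so varying those choices leaves every outcome unchanged.
Holding the reachable choices fixed and varying the unreachable one freely already gives 2 equivalent strategies.
No other strategy reproduces this row, so those 2 are the full class: In/C/S/q, In/L/S/q.

2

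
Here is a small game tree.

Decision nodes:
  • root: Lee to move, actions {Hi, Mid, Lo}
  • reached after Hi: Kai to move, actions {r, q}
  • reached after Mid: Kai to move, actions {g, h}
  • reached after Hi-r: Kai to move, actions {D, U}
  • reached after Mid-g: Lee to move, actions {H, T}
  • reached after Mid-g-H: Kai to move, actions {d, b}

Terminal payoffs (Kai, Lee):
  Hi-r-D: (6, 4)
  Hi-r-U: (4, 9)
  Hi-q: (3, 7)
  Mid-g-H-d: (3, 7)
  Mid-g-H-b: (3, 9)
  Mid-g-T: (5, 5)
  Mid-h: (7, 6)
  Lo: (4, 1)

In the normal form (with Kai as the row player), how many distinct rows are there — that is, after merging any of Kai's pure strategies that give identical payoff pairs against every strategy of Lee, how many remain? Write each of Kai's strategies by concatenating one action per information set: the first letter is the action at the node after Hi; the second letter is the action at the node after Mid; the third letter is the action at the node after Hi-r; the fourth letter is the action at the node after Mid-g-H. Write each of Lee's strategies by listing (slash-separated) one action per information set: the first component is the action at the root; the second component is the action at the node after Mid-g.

Kai has 16 pure strategies: rgDd, rgDb, rgUd, rgUb, rhDd, rhDb, rhUd, rhUb, qgDd, qgDb, qgUd, qgUb, qhDd, qhDb, qhUd, qhUb. Columns: Hi/H, Hi/T, Mid/H, Mid/T, Lo/H, Lo/T.
{rgDd} → row (6,4) (6,4) (3,7) (5,5) (4,1) (4,1)
{rgDb} → row (6,4) (6,4) (3,9) (5,5) (4,1) (4,1)
{rgUd} → row (4,9) (4,9) (3,7) (5,5) (4,1) (4,1)
{rgUb} → row (4,9) (4,9) (3,9) (5,5) (4,1) (4,1)
{rhDd, rhDb} → row (6,4) (6,4) (7,6) (7,6) (4,1) (4,1)
{rhUd, rhUb} → row (4,9) (4,9) (7,6) (7,6) (4,1) (4,1)
{qgDd, qgUd} → row (3,7) (3,7) (3,7) (5,5) (4,1) (4,1)
{qgDb, qgUb} → row (3,7) (3,7) (3,9) (5,5) (4,1) (4,1)
{qhDd, qhDb, qhUd, qhUb} → row (3,7) (3,7) (7,6) (7,6) (4,1) (4,1)
That's 9 distinct rows out of 16 strategies.

9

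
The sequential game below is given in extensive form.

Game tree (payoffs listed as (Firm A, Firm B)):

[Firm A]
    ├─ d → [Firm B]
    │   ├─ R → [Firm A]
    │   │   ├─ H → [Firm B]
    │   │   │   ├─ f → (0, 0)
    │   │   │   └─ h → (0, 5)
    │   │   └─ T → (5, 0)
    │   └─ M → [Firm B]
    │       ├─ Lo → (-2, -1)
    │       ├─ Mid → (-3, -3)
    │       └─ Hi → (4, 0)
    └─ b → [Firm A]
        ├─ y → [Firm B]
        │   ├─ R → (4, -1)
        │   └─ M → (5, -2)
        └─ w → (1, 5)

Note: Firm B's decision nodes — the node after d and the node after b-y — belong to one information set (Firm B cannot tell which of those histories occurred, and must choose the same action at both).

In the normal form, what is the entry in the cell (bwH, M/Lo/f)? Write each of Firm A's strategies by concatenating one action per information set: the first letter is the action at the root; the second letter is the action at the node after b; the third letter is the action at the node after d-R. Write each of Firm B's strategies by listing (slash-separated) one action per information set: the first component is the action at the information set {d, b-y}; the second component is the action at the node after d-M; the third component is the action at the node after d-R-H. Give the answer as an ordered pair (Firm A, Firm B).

(1, 5)

Trace the play path from the root:
  Firm A plays b
  Firm A plays w at [b]
→ terminal payoff (1, 5).
(Firm A's choice at the node after d-R is never reached on this path, so it doesn't affect the outcome.)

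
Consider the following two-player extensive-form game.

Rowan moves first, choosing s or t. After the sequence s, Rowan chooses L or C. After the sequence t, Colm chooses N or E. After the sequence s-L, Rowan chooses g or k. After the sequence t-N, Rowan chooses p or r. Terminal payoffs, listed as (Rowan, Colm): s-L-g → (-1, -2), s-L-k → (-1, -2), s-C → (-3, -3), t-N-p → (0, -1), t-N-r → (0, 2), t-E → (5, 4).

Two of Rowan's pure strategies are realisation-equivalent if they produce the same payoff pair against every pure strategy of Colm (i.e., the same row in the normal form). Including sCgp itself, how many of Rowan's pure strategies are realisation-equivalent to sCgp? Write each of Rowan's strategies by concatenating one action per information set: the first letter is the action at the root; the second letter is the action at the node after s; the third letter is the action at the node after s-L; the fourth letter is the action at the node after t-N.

4

Row for sCgp (columns N, E): (-3,-3) (-3,-3).
Under sCgp, Rowan's choice at the node after s-L and at the node after t-N can never be reached regardless of what Colm does, so varying those choices leaves every outcome unchanged.
Holding the reachable choices fixed and varying the unreachable ones freely already gives 2 × 2 = 4 equivalent strategies.
No other strategy reproduces this row, so those 4 are the full class: sCgp, sCgr, sCkp, sCkr.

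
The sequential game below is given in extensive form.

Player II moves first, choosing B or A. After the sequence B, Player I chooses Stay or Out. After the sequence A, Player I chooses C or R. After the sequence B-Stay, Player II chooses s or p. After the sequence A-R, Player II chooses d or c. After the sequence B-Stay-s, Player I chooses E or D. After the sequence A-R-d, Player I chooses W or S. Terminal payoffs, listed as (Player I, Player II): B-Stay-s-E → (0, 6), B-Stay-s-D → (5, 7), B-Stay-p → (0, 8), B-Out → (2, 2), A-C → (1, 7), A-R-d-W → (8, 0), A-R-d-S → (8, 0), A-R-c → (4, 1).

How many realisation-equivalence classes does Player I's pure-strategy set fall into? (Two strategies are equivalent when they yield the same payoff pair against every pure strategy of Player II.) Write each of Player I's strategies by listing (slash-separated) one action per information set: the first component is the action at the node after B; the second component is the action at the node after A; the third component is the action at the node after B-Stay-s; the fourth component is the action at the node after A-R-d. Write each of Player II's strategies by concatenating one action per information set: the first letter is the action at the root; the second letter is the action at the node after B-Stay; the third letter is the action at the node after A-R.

6

Player I has 16 pure strategies: Stay/C/E/W, Stay/C/E/S, Stay/C/D/W, Stay/C/D/S, Stay/R/E/W, Stay/R/E/S, Stay/R/D/W, Stay/R/D/S, Out/C/E/W, Out/C/E/S, Out/C/D/W, Out/C/D/S, Out/R/E/W, Out/R/E/S, Out/R/D/W, Out/R/D/S. Columns: Bsd, Bsc, Bpd, Bpc, Asd, Asc, Apd, Apc.
{Stay/C/E/W, Stay/C/E/S} → row (0,6) (0,6) (0,8) (0,8) (1,7) (1,7) (1,7) (1,7)
{Stay/C/D/W, Stay/C/D/S} → row (5,7) (5,7) (0,8) (0,8) (1,7) (1,7) (1,7) (1,7)
{Stay/R/E/W, Stay/R/E/S} → row (0,6) (0,6) (0,8) (0,8) (8,0) (4,1) (8,0) (4,1)
{Stay/R/D/W, Stay/R/D/S} → row (5,7) (5,7) (0,8) (0,8) (8,0) (4,1) (8,0) (4,1)
{Out/C/E/W, Out/C/E/S, Out/C/D/W, Out/C/D/S} → row (2,2) (2,2) (2,2) (2,2) (1,7) (1,7) (1,7) (1,7)
{Out/R/E/W, Out/R/E/S, Out/R/D/W, Out/R/D/S} → row (2,2) (2,2) (2,2) (2,2) (8,0) (4,1) (8,0) (4,1)
That's 6 distinct rows out of 16 strategies.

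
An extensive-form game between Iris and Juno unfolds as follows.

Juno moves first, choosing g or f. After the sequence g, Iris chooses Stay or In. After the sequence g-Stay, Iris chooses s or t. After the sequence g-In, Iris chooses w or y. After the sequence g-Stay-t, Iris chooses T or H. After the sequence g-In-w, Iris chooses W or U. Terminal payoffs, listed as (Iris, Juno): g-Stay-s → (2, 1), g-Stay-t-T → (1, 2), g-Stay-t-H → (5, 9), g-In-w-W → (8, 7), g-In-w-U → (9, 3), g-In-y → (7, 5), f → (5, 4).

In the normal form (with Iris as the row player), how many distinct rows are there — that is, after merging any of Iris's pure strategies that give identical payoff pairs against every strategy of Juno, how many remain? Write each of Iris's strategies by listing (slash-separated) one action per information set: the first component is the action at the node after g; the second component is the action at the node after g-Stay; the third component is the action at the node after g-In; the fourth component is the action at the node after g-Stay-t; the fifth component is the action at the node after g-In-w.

6

Iris has 32 pure strategies: Stay/s/w/T/W, Stay/s/w/T/U, Stay/s/w/H/W, Stay/s/w/H/U, Stay/s/y/T/W, Stay/s/y/T/U, Stay/s/y/H/W, Stay/s/y/H/U, Stay/t/w/T/W, Stay/t/w/T/U, Stay/t/w/H/W, Stay/t/w/H/U, Stay/t/y/T/W, Stay/t/y/T/U, Stay/t/y/H/W, Stay/t/y/H/U, In/s/w/T/W, In/s/w/T/U, In/s/w/H/W, In/s/w/H/U, In/s/y/T/W, In/s/y/T/U, In/s/y/H/W, In/s/y/H/U, In/t/w/T/W, In/t/w/T/U, In/t/w/H/W, In/t/w/H/U, In/t/y/T/W, In/t/y/T/U, In/t/y/H/W, In/t/y/H/U. Columns: g, f.
{Stay/s/w/T/W, Stay/s/w/T/U, Stay/s/w/H/W, Stay/s/w/H/U, Stay/s/y/T/W, Stay/s/y/T/U, Stay/s/y/H/W, Stay/s/y/H/U} → row (2,1) (5,4)
{Stay/t/w/T/W, Stay/t/w/T/U, Stay/t/y/T/W, Stay/t/y/T/U} → row (1,2) (5,4)
{Stay/t/w/H/W, Stay/t/w/H/U, Stay/t/y/H/W, Stay/t/y/H/U} → row (5,9) (5,4)
{In/s/w/T/W, In/s/w/H/W, In/t/w/T/W, In/t/w/H/W} → row (8,7) (5,4)
{In/s/w/T/U, In/s/w/H/U, In/t/w/T/U, In/t/w/H/U} → row (9,3) (5,4)
{In/s/y/T/W, In/s/y/T/U, In/s/y/H/W, In/s/y/H/U, In/t/y/T/W, In/t/y/T/U, In/t/y/H/W, In/t/y/H/U} → row (7,5) (5,4)
That's 6 distinct rows out of 32 strategies.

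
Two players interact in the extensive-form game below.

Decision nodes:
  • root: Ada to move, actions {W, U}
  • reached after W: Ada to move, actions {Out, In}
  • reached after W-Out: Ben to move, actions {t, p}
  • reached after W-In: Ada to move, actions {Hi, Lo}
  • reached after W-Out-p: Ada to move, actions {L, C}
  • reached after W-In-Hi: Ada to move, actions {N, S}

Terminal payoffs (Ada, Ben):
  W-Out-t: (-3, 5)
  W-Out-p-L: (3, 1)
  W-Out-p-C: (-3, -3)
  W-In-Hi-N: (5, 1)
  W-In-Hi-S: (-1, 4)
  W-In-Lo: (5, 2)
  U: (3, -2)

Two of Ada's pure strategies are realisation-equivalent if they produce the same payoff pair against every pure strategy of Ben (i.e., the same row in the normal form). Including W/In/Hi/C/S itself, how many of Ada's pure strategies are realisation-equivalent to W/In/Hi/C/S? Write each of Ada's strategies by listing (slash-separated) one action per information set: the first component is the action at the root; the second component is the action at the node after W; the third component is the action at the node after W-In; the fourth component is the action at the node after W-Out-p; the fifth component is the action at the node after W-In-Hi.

Row for W/In/Hi/C/S (columns t, p): (-1,4) (-1,4).
Under W/In/Hi/C/S, Ada's choice at the node after W-Out-p can never be reached regardless of what Ben does, so varying those choices leaves every outcome unchanged.
Holding the reachable choices fixed and varying the unreachable one freely already gives 2 equivalent strategies.
No other strategy reproduces this row, so those 2 are the full class: W/In/Hi/L/S, W/In/Hi/C/S.

2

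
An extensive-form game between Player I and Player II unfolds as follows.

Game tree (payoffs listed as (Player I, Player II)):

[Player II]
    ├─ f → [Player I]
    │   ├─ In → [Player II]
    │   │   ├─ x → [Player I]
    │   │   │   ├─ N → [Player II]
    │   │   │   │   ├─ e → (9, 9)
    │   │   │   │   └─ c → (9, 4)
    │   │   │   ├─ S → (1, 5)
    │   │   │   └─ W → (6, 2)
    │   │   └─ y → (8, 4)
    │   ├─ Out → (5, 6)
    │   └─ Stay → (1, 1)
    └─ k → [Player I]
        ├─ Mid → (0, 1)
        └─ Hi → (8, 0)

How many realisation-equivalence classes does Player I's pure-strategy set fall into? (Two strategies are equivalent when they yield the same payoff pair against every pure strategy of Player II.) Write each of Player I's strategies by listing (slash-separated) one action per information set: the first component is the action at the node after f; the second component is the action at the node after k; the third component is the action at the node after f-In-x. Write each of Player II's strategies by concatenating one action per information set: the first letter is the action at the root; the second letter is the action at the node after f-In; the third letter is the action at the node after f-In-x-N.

10

Player I has 18 pure strategies: In/Mid/N, In/Mid/S, In/Mid/W, In/Hi/N, In/Hi/S, In/Hi/W, Out/Mid/N, Out/Mid/S, Out/Mid/W, Out/Hi/N, Out/Hi/S, Out/Hi/W, Stay/Mid/N, Stay/Mid/S, Stay/Mid/W, Stay/Hi/N, Stay/Hi/S, Stay/Hi/W. Columns: fxe, fxc, fye, fyc, kxe, kxc, kye, kyc.
{In/Mid/N} → row (9,9) (9,4) (8,4) (8,4) (0,1) (0,1) (0,1) (0,1)
{In/Mid/S} → row (1,5) (1,5) (8,4) (8,4) (0,1) (0,1) (0,1) (0,1)
{In/Mid/W} → row (6,2) (6,2) (8,4) (8,4) (0,1) (0,1) (0,1) (0,1)
{In/Hi/N} → row (9,9) (9,4) (8,4) (8,4) (8,0) (8,0) (8,0) (8,0)
{In/Hi/S} → row (1,5) (1,5) (8,4) (8,4) (8,0) (8,0) (8,0) (8,0)
{In/Hi/W} → row (6,2) (6,2) (8,4) (8,4) (8,0) (8,0) (8,0) (8,0)
{Out/Mid/N, Out/Mid/S, Out/Mid/W} → row (5,6) (5,6) (5,6) (5,6) (0,1) (0,1) (0,1) (0,1)
{Out/Hi/N, Out/Hi/S, Out/Hi/W} → row (5,6) (5,6) (5,6) (5,6) (8,0) (8,0) (8,0) (8,0)
{Stay/Mid/N, Stay/Mid/S, Stay/Mid/W} → row (1,1) (1,1) (1,1) (1,1) (0,1) (0,1) (0,1) (0,1)
{Stay/Hi/N, Stay/Hi/S, Stay/Hi/W} → row (1,1) (1,1) (1,1) (1,1) (8,0) (8,0) (8,0) (8,0)
That's 10 distinct rows out of 18 strategies.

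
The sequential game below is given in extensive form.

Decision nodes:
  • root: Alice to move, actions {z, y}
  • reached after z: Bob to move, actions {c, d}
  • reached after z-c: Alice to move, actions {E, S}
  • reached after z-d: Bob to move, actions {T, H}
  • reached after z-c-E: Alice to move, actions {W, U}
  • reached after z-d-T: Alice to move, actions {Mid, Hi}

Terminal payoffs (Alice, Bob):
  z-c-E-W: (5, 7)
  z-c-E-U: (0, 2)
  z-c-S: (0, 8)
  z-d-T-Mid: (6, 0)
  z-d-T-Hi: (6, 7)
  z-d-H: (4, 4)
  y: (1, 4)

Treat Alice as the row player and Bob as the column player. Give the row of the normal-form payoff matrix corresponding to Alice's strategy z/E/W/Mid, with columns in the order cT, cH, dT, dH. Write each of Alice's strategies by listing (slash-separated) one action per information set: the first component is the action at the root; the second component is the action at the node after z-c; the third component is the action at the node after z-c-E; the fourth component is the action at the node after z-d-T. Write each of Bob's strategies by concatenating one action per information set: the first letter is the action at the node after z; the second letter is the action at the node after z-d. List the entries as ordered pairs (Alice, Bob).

vs cT: Alice plays z → Bob plays c at [z] → Alice plays E at [z-c] → Alice plays W at [z-c-E] → (5, 7)
vs cH: Alice plays z → Bob plays c at [z] → Alice plays E at [z-c] → Alice plays W at [z-c-E] → (5, 7)
vs dT: Alice plays z → Bob plays d at [z] → Bob plays T at [z-d] → Alice plays Mid at [z-d-T] → (6, 0)
vs dH: Alice plays z → Bob plays d at [z] → Bob plays H at [z-d] → (4, 4)

(5,7) (5,7) (6,0) (4,4)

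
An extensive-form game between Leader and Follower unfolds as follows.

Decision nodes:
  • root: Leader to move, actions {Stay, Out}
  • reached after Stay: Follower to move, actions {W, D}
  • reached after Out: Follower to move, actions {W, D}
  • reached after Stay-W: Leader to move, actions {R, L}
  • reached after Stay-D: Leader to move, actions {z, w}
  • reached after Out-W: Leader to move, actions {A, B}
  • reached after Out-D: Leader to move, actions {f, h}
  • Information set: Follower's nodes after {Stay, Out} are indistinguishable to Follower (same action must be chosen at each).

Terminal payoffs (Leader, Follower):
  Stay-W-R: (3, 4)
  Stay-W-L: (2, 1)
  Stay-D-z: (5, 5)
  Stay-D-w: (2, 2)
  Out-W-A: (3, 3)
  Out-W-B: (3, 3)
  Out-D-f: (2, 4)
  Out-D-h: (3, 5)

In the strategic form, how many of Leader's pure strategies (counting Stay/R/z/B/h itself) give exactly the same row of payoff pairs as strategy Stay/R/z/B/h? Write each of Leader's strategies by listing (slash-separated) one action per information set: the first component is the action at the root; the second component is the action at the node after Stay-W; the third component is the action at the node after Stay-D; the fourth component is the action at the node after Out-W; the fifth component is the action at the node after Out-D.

4

Row for Stay/R/z/B/h (columns W, D): (3,4) (5,5).
Under Stay/R/z/B/h, Leader's choice at the node after Out-W and at the node after Out-D can never be reached regardless of what Follower does, so varying those choices leaves every outcome unchanged.
Holding the reachable choices fixed and varying the unreachable ones freely already gives 2 × 2 = 4 equivalent strategies.
No other strategy reproduces this row, so those 4 are the full class: Stay/R/z/A/f, Stay/R/z/A/h, Stay/R/z/B/f, Stay/R/z/B/h.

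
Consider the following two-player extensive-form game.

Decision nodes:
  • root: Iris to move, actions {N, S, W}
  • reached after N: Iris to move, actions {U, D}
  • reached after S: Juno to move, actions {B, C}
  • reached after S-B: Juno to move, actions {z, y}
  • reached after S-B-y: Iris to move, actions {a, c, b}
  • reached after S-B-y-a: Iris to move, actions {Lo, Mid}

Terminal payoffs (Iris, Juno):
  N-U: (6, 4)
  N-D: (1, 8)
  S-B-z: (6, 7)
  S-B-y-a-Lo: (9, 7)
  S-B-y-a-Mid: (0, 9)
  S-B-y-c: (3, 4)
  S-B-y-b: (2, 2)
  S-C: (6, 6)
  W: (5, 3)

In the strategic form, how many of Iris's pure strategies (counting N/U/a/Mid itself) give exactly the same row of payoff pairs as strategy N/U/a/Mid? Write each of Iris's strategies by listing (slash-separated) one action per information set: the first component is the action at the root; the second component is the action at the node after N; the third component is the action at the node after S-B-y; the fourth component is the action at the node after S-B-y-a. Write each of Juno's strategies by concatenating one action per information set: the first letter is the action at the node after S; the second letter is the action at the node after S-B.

Row for N/U/a/Mid (columns Bz, By, Cz, Cy): (6,4) (6,4) (6,4) (6,4).
Under N/U/a/Mid, Iris's choice at the node after S-B-y and at the node after S-B-y-a can never be reached regardless of what Juno does, so varying those choices leaves every outcome unchanged.
Holding the reachable choices fixed and varying the unreachable ones freely already gives 3 × 2 = 6 equivalent strategies.
No other strategy reproduces this row, so those 6 are the full class: N/U/a/Lo, N/U/a/Mid, N/U/c/Lo, N/U/c/Mid, N/U/b/Lo, N/U/b/Mid.

6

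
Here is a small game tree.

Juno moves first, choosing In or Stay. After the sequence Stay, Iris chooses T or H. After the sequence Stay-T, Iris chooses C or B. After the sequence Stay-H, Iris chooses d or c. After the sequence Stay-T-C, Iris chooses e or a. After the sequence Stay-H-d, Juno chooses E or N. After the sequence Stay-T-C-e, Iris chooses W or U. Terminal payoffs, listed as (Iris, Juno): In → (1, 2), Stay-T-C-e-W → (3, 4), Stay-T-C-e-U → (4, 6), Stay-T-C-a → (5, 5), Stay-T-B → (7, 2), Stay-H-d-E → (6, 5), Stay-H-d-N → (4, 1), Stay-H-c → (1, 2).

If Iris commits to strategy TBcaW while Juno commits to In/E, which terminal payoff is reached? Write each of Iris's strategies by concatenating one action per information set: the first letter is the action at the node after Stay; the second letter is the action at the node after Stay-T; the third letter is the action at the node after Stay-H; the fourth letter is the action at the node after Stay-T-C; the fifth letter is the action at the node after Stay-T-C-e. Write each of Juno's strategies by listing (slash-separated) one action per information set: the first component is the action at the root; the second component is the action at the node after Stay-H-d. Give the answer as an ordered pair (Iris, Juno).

Trace the play path from the root:
  Juno plays In
→ terminal payoff (1, 2).
(Iris's choice at the node after Stay is never reached on this path, so it doesn't affect the outcome.)

(1, 2)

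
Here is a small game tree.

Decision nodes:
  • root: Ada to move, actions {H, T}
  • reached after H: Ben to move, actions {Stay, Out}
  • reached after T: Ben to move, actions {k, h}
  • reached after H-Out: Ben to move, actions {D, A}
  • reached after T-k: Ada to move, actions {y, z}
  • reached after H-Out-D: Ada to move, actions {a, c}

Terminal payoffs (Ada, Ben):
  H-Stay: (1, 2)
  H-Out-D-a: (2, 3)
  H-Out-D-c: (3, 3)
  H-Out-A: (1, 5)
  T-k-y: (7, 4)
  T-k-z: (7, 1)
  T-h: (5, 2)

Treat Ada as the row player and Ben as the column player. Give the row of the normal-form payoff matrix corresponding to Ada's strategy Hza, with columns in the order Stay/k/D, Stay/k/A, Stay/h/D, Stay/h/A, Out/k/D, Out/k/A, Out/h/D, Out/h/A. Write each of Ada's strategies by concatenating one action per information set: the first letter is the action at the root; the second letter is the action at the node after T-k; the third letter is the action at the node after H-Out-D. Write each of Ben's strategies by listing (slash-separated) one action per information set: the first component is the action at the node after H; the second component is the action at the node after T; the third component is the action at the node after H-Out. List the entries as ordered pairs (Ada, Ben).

vs Stay/k/D: Ada plays H → Ben plays Stay at [H] → (1, 2)
vs Stay/k/A: Ada plays H → Ben plays Stay at [H] → (1, 2)
vs Stay/h/D: Ada plays H → Ben plays Stay at [H] → (1, 2)
vs Stay/h/A: Ada plays H → Ben plays Stay at [H] → (1, 2)
vs Out/k/D: Ada plays H → Ben plays Out at [H] → Ben plays D at [H-Out] → Ada plays a at [H-Out-D] → (2, 3)
vs Out/k/A: Ada plays H → Ben plays Out at [H] → Ben plays A at [H-Out] → (1, 5)
vs Out/h/D: Ada plays H → Ben plays Out at [H] → Ben plays D at [H-Out] → Ada plays a at [H-Out-D] → (2, 3)
vs Out/h/A: Ada plays H → Ben plays Out at [H] → Ben plays A at [H-Out] → (1, 5)

(1,2) (1,2) (1,2) (1,2) (2,3) (1,5) (2,3) (1,5)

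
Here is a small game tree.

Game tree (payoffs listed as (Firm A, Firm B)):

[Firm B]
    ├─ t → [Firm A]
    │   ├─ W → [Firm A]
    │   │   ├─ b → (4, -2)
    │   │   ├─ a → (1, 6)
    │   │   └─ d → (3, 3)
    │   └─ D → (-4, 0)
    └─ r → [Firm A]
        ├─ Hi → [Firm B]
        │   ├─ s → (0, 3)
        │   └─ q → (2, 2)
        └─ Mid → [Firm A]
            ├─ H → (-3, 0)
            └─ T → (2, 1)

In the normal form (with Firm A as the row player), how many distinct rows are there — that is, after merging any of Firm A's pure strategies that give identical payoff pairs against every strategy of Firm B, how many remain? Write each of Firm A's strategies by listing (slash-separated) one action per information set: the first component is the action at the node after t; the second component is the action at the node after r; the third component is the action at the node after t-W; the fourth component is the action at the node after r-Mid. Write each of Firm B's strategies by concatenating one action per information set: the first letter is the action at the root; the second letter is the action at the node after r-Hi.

12

Firm A has 24 pure strategies: W/Hi/b/H, W/Hi/b/T, W/Hi/a/H, W/Hi/a/T, W/Hi/d/H, W/Hi/d/T, W/Mid/b/H, W/Mid/b/T, W/Mid/a/H, W/Mid/a/T, W/Mid/d/H, W/Mid/d/T, D/Hi/b/H, D/Hi/b/T, D/Hi/a/H, D/Hi/a/T, D/Hi/d/H, D/Hi/d/T, D/Mid/b/H, D/Mid/b/T, D/Mid/a/H, D/Mid/a/T, D/Mid/d/H, D/Mid/d/T. Columns: ts, tq, rs, rq.
{W/Hi/b/H, W/Hi/b/T} → row (4,-2) (4,-2) (0,3) (2,2)
{W/Hi/a/H, W/Hi/a/T} → row (1,6) (1,6) (0,3) (2,2)
{W/Hi/d/H, W/Hi/d/T} → row (3,3) (3,3) (0,3) (2,2)
{W/Mid/b/H} → row (4,-2) (4,-2) (-3,0) (-3,0)
{W/Mid/b/T} → row (4,-2) (4,-2) (2,1) (2,1)
{W/Mid/a/H} → row (1,6) (1,6) (-3,0) (-3,0)
{W/Mid/a/T} → row (1,6) (1,6) (2,1) (2,1)
{W/Mid/d/H} → row (3,3) (3,3) (-3,0) (-3,0)
{W/Mid/d/T} → row (3,3) (3,3) (2,1) (2,1)
{D/Hi/b/H, D/Hi/b/T, D/Hi/a/H, D/Hi/a/T, D/Hi/d/H, D/Hi/d/T} → row (-4,0) (-4,0) (0,3) (2,2)
{D/Mid/b/H, D/Mid/a/H, D/Mid/d/H} → row (-4,0) (-4,0) (-3,0) (-3,0)
{D/Mid/b/T, D/Mid/a/T, D/Mid/d/T} → row (-4,0) (-4,0) (2,1) (2,1)
That's 12 distinct rows out of 24 strategies.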